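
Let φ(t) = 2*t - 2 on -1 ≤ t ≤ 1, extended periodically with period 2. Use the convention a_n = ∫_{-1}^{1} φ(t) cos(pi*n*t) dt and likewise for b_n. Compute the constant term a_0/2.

-2

a_0 = ∫_{-1}^{1} φ(t) dt = -4.
So the constant term a_0/2 = -2.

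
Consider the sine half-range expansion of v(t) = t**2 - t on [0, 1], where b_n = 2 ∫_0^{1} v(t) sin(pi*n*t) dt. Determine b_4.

b_4 = 2 ∫_0^{1} (t**2 - t) sin(4*pi*t) dt.
Integrating by parts twice (tabular method), an antiderivative of (t**2 - t) sin(4*pi*t) is -t**2*cos(4*pi*t)/(4*pi) + t*sin(4*pi*t)/(8*pi**2) + t*cos(4*pi*t)/(4*pi) - sin(4*pi*t)/(16*pi**2) + cos(4*pi*t)/(32*pi**3); evaluating from 0 to 1: ∫_{0}^{1} (t**2 - t) sin(4*pi*t) dt = (1/(32*pi**3)) - (1/(32*pi**3)) = 0.
Hence b_4 = 2·(0) = 0.

0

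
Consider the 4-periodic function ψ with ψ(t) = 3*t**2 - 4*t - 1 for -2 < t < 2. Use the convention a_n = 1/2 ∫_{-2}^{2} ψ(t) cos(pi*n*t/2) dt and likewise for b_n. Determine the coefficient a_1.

-48/pi**2

a_1 = 1/2 ∫_{-2}^{2} ψ(t) cos(pi*t/2) dt.
Integrating by parts twice (tabular method), an antiderivative of (3*t**2 - 4*t - 1) cos(pi*t/2) is 6*t**2*sin(pi*t/2)/pi - 8*t*sin(pi*t/2)/pi + 24*t*cos(pi*t/2)/pi**2 - 48*sin(pi*t/2)/pi**3 - 2*sin(pi*t/2)/pi - 16*cos(pi*t/2)/pi**2; evaluating from -2 to 2: ∫_{-2}^{2} (3*t**2 - 4*t - 1) cos(pi*t/2) dt = (-32/pi**2) - (64/pi**2) = -96/pi**2.
Hence a_1 = (1/2)·(-96/pi**2) = -48/pi**2.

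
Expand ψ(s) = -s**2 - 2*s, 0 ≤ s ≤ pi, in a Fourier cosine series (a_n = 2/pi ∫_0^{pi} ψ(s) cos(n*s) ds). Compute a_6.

-1/9

a_6 = 2/pi ∫_0^{pi} (-s**2 - 2*s) cos(6*s) ds.
Integrating by parts twice (tabular method), an antiderivative of (-s**2 - 2*s) cos(6*s) is -s**2*sin(6*s)/6 - s*sin(6*s)/3 - s*cos(6*s)/18 + sin(6*s)/108 - cos(6*s)/18; evaluating from 0 to pi: ∫_{0}^{pi} (-s**2 - 2*s) cos(6*s) ds = (-pi/18 - 1/18) - (-1/18) = -pi/18.
Hence a_6 = (2/pi)·(-pi/18) = -1/9.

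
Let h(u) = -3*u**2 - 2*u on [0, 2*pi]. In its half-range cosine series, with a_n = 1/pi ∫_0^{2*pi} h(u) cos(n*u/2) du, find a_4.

a_4 = 1/pi ∫_0^{2*pi} (-3*u**2 - 2*u) cos(2*u) du.
Integrating by parts twice (tabular method), an antiderivative of (-3*u**2 - 2*u) cos(2*u) is -3*u**2*sin(2*u)/2 - u*sin(2*u) - 3*u*cos(2*u)/2 + 3*sin(2*u)/4 - cos(2*u)/2; evaluating from 0 to 2*pi: ∫_{0}^{2*pi} (-3*u**2 - 2*u) cos(2*u) du = (-3*pi - 1/2) - (-1/2) = -3*pi.
Hence a_4 = (1/pi)·(-3*pi) = -3.

-3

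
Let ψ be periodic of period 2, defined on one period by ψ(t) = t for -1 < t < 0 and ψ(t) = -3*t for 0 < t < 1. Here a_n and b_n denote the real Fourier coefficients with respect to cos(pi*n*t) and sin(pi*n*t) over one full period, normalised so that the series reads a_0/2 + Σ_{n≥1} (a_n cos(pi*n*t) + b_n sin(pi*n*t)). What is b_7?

b_7 = ∫_{-1}^{1} ψ(t) sin(7*pi*t) dt.
Split the integral at the breakpoints.
Integrating by parts (boundary term plus one more integral), an antiderivative of (t) sin(7*pi*t) is -t*cos(7*pi*t)/(7*pi) + sin(7*pi*t)/(49*pi**2); evaluating from -1 to 0: ∫_{-1}^{0} (t) sin(7*pi*t) dt = (0) - (-1/(7*pi)) = 1/(7*pi).
Integrating by parts (boundary term plus one more integral), an antiderivative of (-3*t) sin(7*pi*t) is 3*t*cos(7*pi*t)/(7*pi) - 3*sin(7*pi*t)/(49*pi**2); evaluating from 0 to 1: ∫_{0}^{1} (-3*t) sin(7*pi*t) dt = (-3/(7*pi)) - (0) = -3/(7*pi).
Summing the pieces gives b_7 = -2/(7*pi).

-2/(7*pi)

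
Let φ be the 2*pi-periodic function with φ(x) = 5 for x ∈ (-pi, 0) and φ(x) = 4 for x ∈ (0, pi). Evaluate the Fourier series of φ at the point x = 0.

At x = 0 the one-sided limits are φ(0^-) = 5 and φ(0^+) = 4.
By Dirichlet's theorem the series converges to their average, [(5) + (4)]/2 = 9/2.

9/2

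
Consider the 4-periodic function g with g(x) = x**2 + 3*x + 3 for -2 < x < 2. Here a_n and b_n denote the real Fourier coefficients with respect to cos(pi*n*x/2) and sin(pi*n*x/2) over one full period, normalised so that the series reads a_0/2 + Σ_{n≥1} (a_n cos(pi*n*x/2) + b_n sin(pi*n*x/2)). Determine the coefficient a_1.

a_1 = 1/2 ∫_{-2}^{2} g(x) cos(pi*x/2) dx.
Integrating by parts twice (tabular method), an antiderivative of (x**2 + 3*x + 3) cos(pi*x/2) is 2*x**2*sin(pi*x/2)/pi + 6*x*sin(pi*x/2)/pi + 8*x*cos(pi*x/2)/pi**2 - 16*sin(pi*x/2)/pi**3 + 6*sin(pi*x/2)/pi + 12*cos(pi*x/2)/pi**2; evaluating from -2 to 2: ∫_{-2}^{2} (x**2 + 3*x + 3) cos(pi*x/2) dx = (-28/pi**2) - (4/pi**2) = -32/pi**2.
Hence a_1 = (1/2)·(-32/pi**2) = -16/pi**2.

-16/pi**2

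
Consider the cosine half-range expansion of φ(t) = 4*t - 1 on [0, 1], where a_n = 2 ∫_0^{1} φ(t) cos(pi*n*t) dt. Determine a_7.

-16/(49*pi**2)

a_7 = 2 ∫_0^{1} (4*t - 1) cos(7*pi*t) dt.
Integrating by parts (boundary term plus one more integral), an antiderivative of (4*t - 1) cos(7*pi*t) is 4*t*sin(7*pi*t)/(7*pi) - sin(7*pi*t)/(7*pi) + 4*cos(7*pi*t)/(49*pi**2); evaluating from 0 to 1: ∫_{0}^{1} (4*t - 1) cos(7*pi*t) dt = (-4/(49*pi**2)) - (4/(49*pi**2)) = -8/(49*pi**2).
Hence a_7 = 2·(-8/(49*pi**2)) = -16/(49*pi**2).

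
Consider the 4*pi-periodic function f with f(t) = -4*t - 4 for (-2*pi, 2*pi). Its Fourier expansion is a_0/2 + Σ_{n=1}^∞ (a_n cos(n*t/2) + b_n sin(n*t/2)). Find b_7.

-16/7

b_7 = (1/(2*pi)) ∫_{-2*pi}^{2*pi} f(t) sin(7*t/2) dt.
Integrating by parts (boundary term plus one more integral), an antiderivative of (-4*t - 4) sin(7*t/2) is 8*t*cos(7*t/2)/7 - 16*sin(7*t/2)/49 + 8*cos(7*t/2)/7; evaluating from -2*pi to 2*pi: ∫_{-2*pi}^{2*pi} (-4*t - 4) sin(7*t/2) dt = (-16*pi/7 - 8/7) - (-8/7 + 16*pi/7) = -32*pi/7.
Hence b_7 = (1/(2*pi))·(-32*pi/7) = -16/7.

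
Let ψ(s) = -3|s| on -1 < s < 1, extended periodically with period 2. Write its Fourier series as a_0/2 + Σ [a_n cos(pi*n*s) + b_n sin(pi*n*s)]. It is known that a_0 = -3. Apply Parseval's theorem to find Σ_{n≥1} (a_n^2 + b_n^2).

3/2

Parseval: a_0^2/2 + Σ_{n≥1} (a_n^2+b_n^2) = ∫_{-1}^{1} ψ(s)^2 ds = 6.
Subtract a_0^2/2 = 9/2: Σ (a_n^2+b_n^2) = 3/2.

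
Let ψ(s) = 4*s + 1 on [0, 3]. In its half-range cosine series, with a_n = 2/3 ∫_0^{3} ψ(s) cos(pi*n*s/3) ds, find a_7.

-48/(49*pi**2)

a_7 = 2/3 ∫_0^{3} (4*s + 1) cos(7*pi*s/3) ds.
Integrating by parts (boundary term plus one more integral), an antiderivative of (4*s + 1) cos(7*pi*s/3) is 12*s*sin(7*pi*s/3)/(7*pi) + 3*sin(7*pi*s/3)/(7*pi) + 36*cos(7*pi*s/3)/(49*pi**2); evaluating from 0 to 3: ∫_{0}^{3} (4*s + 1) cos(7*pi*s/3) ds = (-36/(49*pi**2)) - (36/(49*pi**2)) = -72/(49*pi**2).
Hence a_7 = (2/3)·(-72/(49*pi**2)) = -48/(49*pi**2).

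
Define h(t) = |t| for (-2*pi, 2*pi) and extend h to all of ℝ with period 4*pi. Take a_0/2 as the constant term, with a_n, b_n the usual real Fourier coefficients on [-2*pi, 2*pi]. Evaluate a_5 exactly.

a_5 = (1/(2*pi)) ∫_{-2*pi}^{2*pi} h(t) cos(5*t/2) dt.
h is even and cos(5*t/2) is even, so the integrand is even and a_5 = 1/pi ∫_0^{2*pi} h(t) cos(5*t/2) dt.
Integrating by parts (boundary term plus one more integral), an antiderivative of (t) cos(5*t/2) is 2*t*sin(5*t/2)/5 + 4*cos(5*t/2)/25; evaluating from 0 to 2*pi: ∫_{0}^{2*pi} (t) cos(5*t/2) dt = (-4/25) - (4/25) = -8/25.
Hence a_5 = (1/pi)·(-8/25) = -8/(25*pi).

-8/(25*pi)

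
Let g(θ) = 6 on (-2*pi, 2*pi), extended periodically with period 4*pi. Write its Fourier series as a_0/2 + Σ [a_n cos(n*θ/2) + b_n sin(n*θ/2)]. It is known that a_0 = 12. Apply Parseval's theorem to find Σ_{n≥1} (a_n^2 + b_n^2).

Parseval: a_0^2/2 + Σ_{n≥1} (a_n^2+b_n^2) = (1/(2*pi)) ∫_{-2*pi}^{2*pi} g(θ)^2 dθ = 72.
Subtract a_0^2/2 = 72: Σ (a_n^2+b_n^2) = 0.

0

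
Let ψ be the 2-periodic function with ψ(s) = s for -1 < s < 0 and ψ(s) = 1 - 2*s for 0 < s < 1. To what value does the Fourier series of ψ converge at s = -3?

-1

s = -3 differs from s = 1 by -2 full period(s), and the series is 2-periodic.
ψ is continuous at s = 1 with value -1, so the series converges to -1 there.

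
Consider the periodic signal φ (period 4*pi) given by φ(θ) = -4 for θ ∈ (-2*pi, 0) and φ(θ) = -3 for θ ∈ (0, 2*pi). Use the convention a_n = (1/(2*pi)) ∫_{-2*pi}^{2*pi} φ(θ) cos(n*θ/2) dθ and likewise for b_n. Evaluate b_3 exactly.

b_3 = (1/(2*pi)) ∫_{-2*pi}^{2*pi} φ(θ) sin(3*θ/2) dθ.
Split the integral at the breakpoints.
Directly, an antiderivative of (-4) sin(3*θ/2) is 8*cos(3*θ/2)/3; evaluating from -2*pi to 0: ∫_{-2*pi}^{0} (-4) sin(3*θ/2) dθ = (8/3) - (-8/3) = 16/3.
Directly, an antiderivative of (-3) sin(3*θ/2) is 2*cos(3*θ/2); evaluating from 0 to 2*pi: ∫_{0}^{2*pi} (-3) sin(3*θ/2) dθ = (-2) - (2) = -4.
Summing the pieces and multiplying by (1/(2*pi)) gives b_3 = 2/(3*pi).

2/(3*pi)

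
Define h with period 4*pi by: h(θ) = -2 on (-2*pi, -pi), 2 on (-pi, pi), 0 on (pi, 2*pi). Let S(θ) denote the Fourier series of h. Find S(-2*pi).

At θ = -2*pi the one-sided limits are h(-2*pi^-) = 0 and h(-2*pi^+) = -2.
By Dirichlet's theorem the series converges to their average, [(0) + (-2)]/2 = -1.

-1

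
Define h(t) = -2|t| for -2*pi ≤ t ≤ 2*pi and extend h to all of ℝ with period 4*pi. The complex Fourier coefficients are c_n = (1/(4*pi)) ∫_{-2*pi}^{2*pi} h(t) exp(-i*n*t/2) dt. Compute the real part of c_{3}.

Since h is real-valued, Re(c_{3}) = (1/(4*pi)) ∫_{-2*pi}^{2*pi} h(t) cos(3*t/2) dt = a_{3}/2.
h is even and cos(3*t/2) is even, so the integrand is even: ∫_{-2*pi}^{2*pi} h(t) cos(3*t/2) dt = 2∫_0^{2*pi} h(t) cos(3*t/2) dt.
Integrating by parts (boundary term plus one more integral), an antiderivative of (-2*t) cos(3*t/2) is -4*t*sin(3*t/2)/3 - 8*cos(3*t/2)/9; evaluating from 0 to 2*pi: ∫_{0}^{2*pi} (-2*t) cos(3*t/2) dt = (8/9) - (-8/9) = 16/9.
So ∫_{-2*pi}^{2*pi} h(t) cos(3*t/2) dt = 32/9.
Hence Re(c_{3}) = (1/(4*pi))·(32/9) = 8/(9*pi).

8/(9*pi)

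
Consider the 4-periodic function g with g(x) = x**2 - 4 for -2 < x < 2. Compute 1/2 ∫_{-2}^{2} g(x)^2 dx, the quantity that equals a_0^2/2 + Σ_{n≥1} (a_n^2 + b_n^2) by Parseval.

1/2 ∫_{-2}^{2} g(x)^2 dx = 1/2 · (512/15) = 256/15.

256/15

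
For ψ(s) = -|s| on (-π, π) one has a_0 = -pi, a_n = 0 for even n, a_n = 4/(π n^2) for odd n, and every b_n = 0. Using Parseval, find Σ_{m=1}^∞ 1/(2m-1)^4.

pi**4/96

Parseval: a_0^2/2 + Σ a_n^2 = (1/π) ∫_{-π}^{π} ψ(s)^2 ds = 2*pi**2/3.
Subtract a_0^2/2 = pi**2/2: Σ a_n^2 = pi**2/6.
Only odd n contribute, with a_n^2 = 16/(π^2 n^4), so Σ_{m≥1} 1/(2m-1)^4 = π^2·(pi**2/6)/16 = pi**4/96.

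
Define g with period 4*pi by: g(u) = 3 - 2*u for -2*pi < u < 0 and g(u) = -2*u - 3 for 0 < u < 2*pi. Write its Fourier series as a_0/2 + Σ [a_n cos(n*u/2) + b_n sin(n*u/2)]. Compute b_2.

4

b_2 = (1/(2*pi)) ∫_{-2*pi}^{2*pi} g(u) sin(u) du.
g is odd and sin(u) is odd, so the integrand is even and b_2 = 1/pi ∫_0^{2*pi} g(u) sin(u) du.
Integrating by parts (boundary term plus one more integral), an antiderivative of (-2*u - 3) sin(u) is 2*u*cos(u) - 2*sin(u) + 3*cos(u); evaluating from 0 to 2*pi: ∫_{0}^{2*pi} (-2*u - 3) sin(u) du = (3 + 4*pi) - (3) = 4*pi.
Hence b_2 = (1/pi)·(4*pi) = 4.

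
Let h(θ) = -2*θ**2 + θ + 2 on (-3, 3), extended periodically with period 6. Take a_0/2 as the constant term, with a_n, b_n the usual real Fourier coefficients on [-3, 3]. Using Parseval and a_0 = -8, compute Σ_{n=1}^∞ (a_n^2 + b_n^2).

Parseval: a_0^2/2 + Σ_{n≥1} (a_n^2+b_n^2) = 1/3 ∫_{-3}^{3} h(θ)^2 dθ = 478/5.
Subtract a_0^2/2 = 32: Σ (a_n^2+b_n^2) = 318/5.

318/5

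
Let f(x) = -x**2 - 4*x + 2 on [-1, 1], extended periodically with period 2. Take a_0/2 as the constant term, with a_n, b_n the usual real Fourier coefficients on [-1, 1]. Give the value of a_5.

a_5 = ∫_{-1}^{1} f(x) cos(5*pi*x) dx.
Integrating by parts twice (tabular method), an antiderivative of (-x**2 - 4*x + 2) cos(5*pi*x) is -x**2*sin(5*pi*x)/(5*pi) - 4*x*sin(5*pi*x)/(5*pi) - 2*x*cos(5*pi*x)/(25*pi**2) + 2*sin(5*pi*x)/(125*pi**3) + 2*sin(5*pi*x)/(5*pi) - 4*cos(5*pi*x)/(25*pi**2); evaluating from -1 to 1: ∫_{-1}^{1} (-x**2 - 4*x + 2) cos(5*pi*x) dx = (6/(25*pi**2)) - (2/(25*pi**2)) = 4/(25*pi**2).
Hence a_5 = 4/(25*pi**2).

4/(25*pi**2)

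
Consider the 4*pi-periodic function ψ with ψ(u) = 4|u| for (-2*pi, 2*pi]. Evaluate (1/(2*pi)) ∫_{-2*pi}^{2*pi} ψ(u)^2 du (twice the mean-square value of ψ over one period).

128*pi**2/3

(1/(2*pi)) ∫_{-2*pi}^{2*pi} ψ(u)^2 du = (1/(2*pi)) · (256*pi**3/3) = 128*pi**2/3.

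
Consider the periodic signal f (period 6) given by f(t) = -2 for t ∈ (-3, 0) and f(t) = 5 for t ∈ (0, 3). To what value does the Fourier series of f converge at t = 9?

3/2

t = 9 differs from t = 3 by 1 full period(s), and the series is 6-periodic.
At t = 3 the one-sided limits are f(3^-) = 5 and f(3^+) = -2.
By Dirichlet's theorem the series converges to their average, [(5) + (-2)]/2 = 3/2.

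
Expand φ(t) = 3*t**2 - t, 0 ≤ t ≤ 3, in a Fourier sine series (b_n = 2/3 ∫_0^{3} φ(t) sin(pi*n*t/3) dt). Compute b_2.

-24/pi

b_2 = 2/3 ∫_0^{3} (3*t**2 - t) sin(2*pi*t/3) dt.
Integrating by parts twice (tabular method), an antiderivative of (3*t**2 - t) sin(2*pi*t/3) is -9*t**2*cos(2*pi*t/3)/(2*pi) + 27*t*sin(2*pi*t/3)/(2*pi**2) + 3*t*cos(2*pi*t/3)/(2*pi) - 9*sin(2*pi*t/3)/(4*pi**2) + 81*cos(2*pi*t/3)/(4*pi**3); evaluating from 0 to 3: ∫_{0}^{3} (3*t**2 - t) sin(2*pi*t/3) dt = (-36/pi + 81/(4*pi**3)) - (81/(4*pi**3)) = -36/pi.
Hence b_2 = (2/3)·(-36/pi) = -24/pi.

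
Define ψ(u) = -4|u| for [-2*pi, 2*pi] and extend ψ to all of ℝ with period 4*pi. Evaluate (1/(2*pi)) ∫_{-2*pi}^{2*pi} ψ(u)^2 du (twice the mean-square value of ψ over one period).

(1/(2*pi)) ∫_{-2*pi}^{2*pi} ψ(u)^2 du = (1/(2*pi)) · (256*pi**3/3) = 128*pi**2/3.

128*pi**2/3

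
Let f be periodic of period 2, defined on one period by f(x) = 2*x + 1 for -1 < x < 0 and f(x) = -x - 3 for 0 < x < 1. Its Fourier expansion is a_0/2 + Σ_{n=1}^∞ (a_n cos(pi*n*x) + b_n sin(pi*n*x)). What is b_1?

b_1 = ∫_{-1}^{1} f(x) sin(pi*x) dx.
Split the integral at the breakpoints.
Integrating by parts (boundary term plus one more integral), an antiderivative of (2*x + 1) sin(pi*x) is -2*x*cos(pi*x)/pi + 2*sin(pi*x)/pi**2 - cos(pi*x)/pi; evaluating from -1 to 0: ∫_{-1}^{0} (2*x + 1) sin(pi*x) dx = (-1/pi) - (-1/pi) = 0.
Integrating by parts (boundary term plus one more integral), an antiderivative of (-x - 3) sin(pi*x) is x*cos(pi*x)/pi - sin(pi*x)/pi**2 + 3*cos(pi*x)/pi; evaluating from 0 to 1: ∫_{0}^{1} (-x - 3) sin(pi*x) dx = (-4/pi) - (3/pi) = -7/pi.
Summing the pieces gives b_1 = -7/pi.

-7/pi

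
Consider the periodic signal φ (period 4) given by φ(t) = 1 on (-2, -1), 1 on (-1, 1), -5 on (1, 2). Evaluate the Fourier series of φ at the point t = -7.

t = -7 differs from t = 1 by -2 full period(s), and the series is 4-periodic.
At t = 1 the one-sided limits are φ(1^-) = 1 and φ(1^+) = -5.
By Dirichlet's theorem the series converges to their average, [(1) + (-5)]/2 = -2.

-2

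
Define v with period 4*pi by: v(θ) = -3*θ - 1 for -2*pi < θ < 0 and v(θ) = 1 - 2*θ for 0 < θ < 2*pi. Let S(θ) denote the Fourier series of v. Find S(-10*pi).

θ = -10*pi differs from θ = -2*pi by -2 full period(s), and the series is 4*pi-periodic.
At θ = -2*pi the one-sided limits are v(-2*pi^-) = 1 - 4*pi and v(-2*pi^+) = -1 + 6*pi.
By Dirichlet's theorem the series converges to their average, [(1 - 4*pi) + (-1 + 6*pi)]/2 = pi.

pi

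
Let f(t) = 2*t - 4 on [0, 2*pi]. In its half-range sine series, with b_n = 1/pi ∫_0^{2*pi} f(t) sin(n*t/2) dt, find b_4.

b_4 = 1/pi ∫_0^{2*pi} (2*t - 4) sin(2*t) dt.
Integrating by parts (boundary term plus one more integral), an antiderivative of (2*t - 4) sin(2*t) is -t*cos(2*t) + sin(2*t)/2 + 2*cos(2*t); evaluating from 0 to 2*pi: ∫_{0}^{2*pi} (2*t - 4) sin(2*t) dt = (2 - 2*pi) - (2) = -2*pi.
Hence b_4 = (1/pi)·(-2*pi) = -2.

-2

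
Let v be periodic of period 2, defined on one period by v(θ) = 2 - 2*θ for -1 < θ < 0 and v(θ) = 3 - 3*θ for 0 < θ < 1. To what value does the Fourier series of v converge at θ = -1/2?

3

v is continuous at θ = -1/2 with value 3, so the series converges to 3 there.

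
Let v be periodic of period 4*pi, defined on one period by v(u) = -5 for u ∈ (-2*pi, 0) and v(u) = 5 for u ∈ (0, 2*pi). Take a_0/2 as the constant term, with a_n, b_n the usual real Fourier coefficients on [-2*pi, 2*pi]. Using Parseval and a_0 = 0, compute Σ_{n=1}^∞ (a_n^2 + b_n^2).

50

Parseval: a_0^2/2 + Σ_{n≥1} (a_n^2+b_n^2) = (1/(2*pi)) ∫_{-2*pi}^{2*pi} v(u)^2 du = 50.
Subtract a_0^2/2 = 0: Σ (a_n^2+b_n^2) = 50.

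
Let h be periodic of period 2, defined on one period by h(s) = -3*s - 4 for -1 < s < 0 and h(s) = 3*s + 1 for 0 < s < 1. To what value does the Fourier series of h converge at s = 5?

s = 5 differs from s = 1 by 2 full period(s), and the series is 2-periodic.
At s = 1 the one-sided limits are h(1^-) = 4 and h(1^+) = -1.
By Dirichlet's theorem the series converges to their average, [(4) + (-1)]/2 = 3/2.

3/2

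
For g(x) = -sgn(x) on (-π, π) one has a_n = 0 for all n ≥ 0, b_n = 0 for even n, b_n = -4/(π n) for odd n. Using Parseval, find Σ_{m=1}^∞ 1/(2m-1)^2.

pi**2/8

Parseval: Σ b_n^2 = (1/π) ∫_{-π}^{π} g(x)^2 dx = 2.
Only odd n contribute, with b_n^2 = 16/(π^2 n^2), so Σ_{m≥1} 1/(2m-1)^2 = π^2·(2)/16 = pi**2/8.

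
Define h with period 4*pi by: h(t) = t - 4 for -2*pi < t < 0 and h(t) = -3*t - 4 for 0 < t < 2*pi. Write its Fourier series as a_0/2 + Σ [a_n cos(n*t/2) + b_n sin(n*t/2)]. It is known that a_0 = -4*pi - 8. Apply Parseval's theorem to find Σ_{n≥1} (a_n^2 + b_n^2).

Parseval: a_0^2/2 + Σ_{n≥1} (a_n^2+b_n^2) = (1/(2*pi)) ∫_{-2*pi}^{2*pi} h(t)^2 dt = 32 + 32*pi + 40*pi**2/3.
Subtract a_0^2/2 = 8*(2 + pi)**2: Σ (a_n^2+b_n^2) = 16*pi**2/3.

16*pi**2/3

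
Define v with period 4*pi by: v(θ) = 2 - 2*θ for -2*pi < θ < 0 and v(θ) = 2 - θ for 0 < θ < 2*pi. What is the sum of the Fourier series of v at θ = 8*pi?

2

θ = 8*pi differs from θ = 0 by 2 full period(s), and the series is 4*pi-periodic.
v is continuous at θ = 0 with value 2, so the series converges to 2 there.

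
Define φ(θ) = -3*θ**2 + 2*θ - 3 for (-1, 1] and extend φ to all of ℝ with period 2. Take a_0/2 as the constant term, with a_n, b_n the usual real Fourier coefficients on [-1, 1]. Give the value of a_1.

12/pi**2

a_1 = ∫_{-1}^{1} φ(θ) cos(pi*θ) dθ.
Integrating by parts twice (tabular method), an antiderivative of (-3*θ**2 + 2*θ - 3) cos(pi*θ) is -3*θ**2*sin(pi*θ)/pi + 2*θ*sin(pi*θ)/pi - 6*θ*cos(pi*θ)/pi**2 - 3*sin(pi*θ)/pi + 6*sin(pi*θ)/pi**3 + 2*cos(pi*θ)/pi**2; evaluating from -1 to 1: ∫_{-1}^{1} (-3*θ**2 + 2*θ - 3) cos(pi*θ) dθ = (4/pi**2) - (-8/pi**2) = 12/pi**2.
Hence a_1 = 12/pi**2.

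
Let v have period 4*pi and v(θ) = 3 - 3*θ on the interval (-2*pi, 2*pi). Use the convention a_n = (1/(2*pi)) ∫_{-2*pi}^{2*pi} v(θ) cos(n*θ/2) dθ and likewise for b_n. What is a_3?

0

a_3 = (1/(2*pi)) ∫_{-2*pi}^{2*pi} v(θ) cos(3*θ/2) dθ.
Integrating by parts (boundary term plus one more integral), an antiderivative of (3 - 3*θ) cos(3*θ/2) is -2*θ*sin(3*θ/2) + 2*sin(3*θ/2) - 4*cos(3*θ/2)/3; evaluating from -2*pi to 2*pi: ∫_{-2*pi}^{2*pi} (3 - 3*θ) cos(3*θ/2) dθ = (4/3) - (4/3) = 0.
Hence a_3 = (1/(2*pi))·(0) = 0.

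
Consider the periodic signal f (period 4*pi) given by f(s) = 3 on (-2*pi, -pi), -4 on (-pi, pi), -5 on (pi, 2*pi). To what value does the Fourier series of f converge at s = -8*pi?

-4

s = -8*pi differs from s = 0 by -2 full period(s), and the series is 4*pi-periodic.
f is continuous at s = 0 with value -4, so the series converges to -4 there.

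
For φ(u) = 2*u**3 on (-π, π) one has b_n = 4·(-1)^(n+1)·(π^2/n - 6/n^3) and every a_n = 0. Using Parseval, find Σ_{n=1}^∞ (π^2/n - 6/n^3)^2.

Parseval: Σ b_n^2 = (1/π) ∫_{-π}^{π} φ(u)^2 du = 8*pi**6/7.
b_n^2 = 16·(π^2/n - 6/n^3)^2, so the sum equals (8*pi**6/7)/16 = pi**6/14.

pi**6/14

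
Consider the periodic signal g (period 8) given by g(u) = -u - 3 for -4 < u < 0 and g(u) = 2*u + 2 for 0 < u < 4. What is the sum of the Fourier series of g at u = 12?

u = 12 differs from u = -4 by 2 full period(s), and the series is 8-periodic.
At u = -4 the one-sided limits are g(-4^-) = 10 and g(-4^+) = 1.
By Dirichlet's theorem the series converges to their average, [(10) + (1)]/2 = 11/2.

11/2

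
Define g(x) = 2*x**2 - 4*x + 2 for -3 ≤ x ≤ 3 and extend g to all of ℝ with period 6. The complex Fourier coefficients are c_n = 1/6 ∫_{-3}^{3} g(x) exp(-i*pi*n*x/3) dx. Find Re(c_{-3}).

-4/pi**2

Since g is real-valued, Re(c_{-3}) = 1/6 ∫_{-3}^{3} g(x) cos(-pi*x) dx = a_{3}/2.
Integrating by parts twice (tabular method), an antiderivative of (2*x**2 - 4*x + 2) cos(-pi*x) is 2*x**2*sin(pi*x)/pi - 4*x*sin(pi*x)/pi + 4*x*cos(pi*x)/pi**2 - 4*sin(pi*x)/pi**3 + 2*sin(pi*x)/pi - 4*cos(pi*x)/pi**2; evaluating from -3 to 3: ∫_{-3}^{3} (2*x**2 - 4*x + 2) cos(-pi*x) dx = (-8/pi**2) - (16/pi**2) = -24/pi**2.
Hence Re(c_{-3}) = (1/6)·(-24/pi**2) = -4/pi**2.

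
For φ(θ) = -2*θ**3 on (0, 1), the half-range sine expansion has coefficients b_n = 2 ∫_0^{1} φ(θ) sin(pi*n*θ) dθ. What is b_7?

b_7 = 2 ∫_0^{1} (-2*θ**3) sin(7*pi*θ) dθ.
Integrating by parts three times (tabular method), an antiderivative of (-2*θ**3) sin(7*pi*θ) is 2*θ**3*cos(7*pi*θ)/(7*pi) - 6*θ**2*sin(7*pi*θ)/(49*pi**2) - 12*θ*cos(7*pi*θ)/(343*pi**3) + 12*sin(7*pi*θ)/(2401*pi**4); evaluating from 0 to 1: ∫_{0}^{1} (-2*θ**3) sin(7*pi*θ) dθ = (2*(6 - 49*pi**2)/(343*pi**3)) - (0) = 2*(6 - 49*pi**2)/(343*pi**3).
Hence b_7 = 2·(2*(6 - 49*pi**2)/(343*pi**3)) = 4*(6 - 49*pi**2)/(343*pi**3).

4*(6 - 49*pi**2)/(343*pi**3)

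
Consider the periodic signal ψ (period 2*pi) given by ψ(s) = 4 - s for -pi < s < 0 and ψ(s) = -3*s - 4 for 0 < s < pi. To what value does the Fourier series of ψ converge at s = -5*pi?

-pi

s = -5*pi differs from s = -pi by -2 full period(s), and the series is 2*pi-periodic.
At s = -pi the one-sided limits are ψ(-pi^-) = -3*pi - 4 and ψ(-pi^+) = pi + 4.
By Dirichlet's theorem the series converges to their average, [(-3*pi - 4) + (pi + 4)]/2 = -pi.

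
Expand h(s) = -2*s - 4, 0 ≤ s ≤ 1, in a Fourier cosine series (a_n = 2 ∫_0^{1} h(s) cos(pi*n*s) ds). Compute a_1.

a_1 = 2 ∫_0^{1} (-2*s - 4) cos(pi*s) ds.
Integrating by parts (boundary term plus one more integral), an antiderivative of (-2*s - 4) cos(pi*s) is -2*s*sin(pi*s)/pi - 4*sin(pi*s)/pi - 2*cos(pi*s)/pi**2; evaluating from 0 to 1: ∫_{0}^{1} (-2*s - 4) cos(pi*s) ds = (2/pi**2) - (-2/pi**2) = 4/pi**2.
Hence a_1 = 2·(4/pi**2) = 8/pi**2.

8/pi**2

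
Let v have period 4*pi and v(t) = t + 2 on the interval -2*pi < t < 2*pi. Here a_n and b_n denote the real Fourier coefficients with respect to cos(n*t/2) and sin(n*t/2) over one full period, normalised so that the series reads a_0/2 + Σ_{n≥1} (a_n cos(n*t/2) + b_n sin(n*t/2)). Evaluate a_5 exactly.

0

a_5 = (1/(2*pi)) ∫_{-2*pi}^{2*pi} v(t) cos(5*t/2) dt.
Integrating by parts (boundary term plus one more integral), an antiderivative of (t + 2) cos(5*t/2) is 2*t*sin(5*t/2)/5 + 4*sin(5*t/2)/5 + 4*cos(5*t/2)/25; evaluating from -2*pi to 2*pi: ∫_{-2*pi}^{2*pi} (t + 2) cos(5*t/2) dt = (-4/25) - (-4/25) = 0.
Hence a_5 = (1/(2*pi))·(0) = 0.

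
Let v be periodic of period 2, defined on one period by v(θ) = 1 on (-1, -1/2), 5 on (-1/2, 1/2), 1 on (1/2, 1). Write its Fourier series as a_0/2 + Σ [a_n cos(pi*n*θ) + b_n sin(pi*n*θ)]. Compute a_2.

0

a_2 = ∫_{-1}^{1} v(θ) cos(2*pi*θ) dθ.
v is even and cos(2*pi*θ) is even, so the integrand is even and a_2 = 2 ∫_0^{1} v(θ) cos(2*pi*θ) dθ.
Split the integral at the breakpoints.
Directly, an antiderivative of (5) cos(2*pi*θ) is 5*sin(2*pi*θ)/(2*pi); evaluating from 0 to 1/2: ∫_{0}^{1/2} (5) cos(2*pi*θ) dθ = (0) - (0) = 0.
Directly, an antiderivative of (1) cos(2*pi*θ) is sin(2*pi*θ)/(2*pi); evaluating from 1/2 to 1: ∫_{1/2}^{1} (1) cos(2*pi*θ) dθ = (0) - (0) = 0.
Summing the pieces and multiplying by 2 gives a_2 = 0.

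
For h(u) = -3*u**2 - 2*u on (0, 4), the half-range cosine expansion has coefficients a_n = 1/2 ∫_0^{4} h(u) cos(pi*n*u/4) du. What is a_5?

a_5 = 1/2 ∫_0^{4} (-3*u**2 - 2*u) cos(5*pi*u/4) du.
Integrating by parts twice (tabular method), an antiderivative of (-3*u**2 - 2*u) cos(5*pi*u/4) is -12*u**2*sin(5*pi*u/4)/(5*pi) - 8*u*sin(5*pi*u/4)/(5*pi) - 96*u*cos(5*pi*u/4)/(25*pi**2) + 384*sin(5*pi*u/4)/(125*pi**3) - 32*cos(5*pi*u/4)/(25*pi**2); evaluating from 0 to 4: ∫_{0}^{4} (-3*u**2 - 2*u) cos(5*pi*u/4) du = (416/(25*pi**2)) - (-32/(25*pi**2)) = 448/(25*pi**2).
Hence a_5 = (1/2)·(448/(25*pi**2)) = 224/(25*pi**2).

224/(25*pi**2)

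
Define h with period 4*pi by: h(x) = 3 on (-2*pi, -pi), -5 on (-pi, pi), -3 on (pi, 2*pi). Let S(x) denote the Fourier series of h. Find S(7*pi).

x = 7*pi differs from x = -pi by 2 full period(s), and the series is 4*pi-periodic.
At x = -pi the one-sided limits are h(-pi^-) = 3 and h(-pi^+) = -5.
By Dirichlet's theorem the series converges to their average, [(3) + (-5)]/2 = -1.

-1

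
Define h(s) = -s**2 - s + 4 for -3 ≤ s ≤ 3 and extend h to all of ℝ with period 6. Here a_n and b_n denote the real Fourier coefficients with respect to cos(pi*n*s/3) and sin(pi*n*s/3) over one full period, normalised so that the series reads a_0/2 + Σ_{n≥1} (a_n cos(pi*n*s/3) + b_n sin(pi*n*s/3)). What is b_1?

b_1 = 1/3 ∫_{-3}^{3} h(s) sin(pi*s/3) ds.
Integrating by parts twice (tabular method), an antiderivative of (-s**2 - s + 4) sin(pi*s/3) is 3*s**2*cos(pi*s/3)/pi - 18*s*sin(pi*s/3)/pi**2 + 3*s*cos(pi*s/3)/pi - 9*sin(pi*s/3)/pi**2 - 12*cos(pi*s/3)/pi - 54*cos(pi*s/3)/pi**3; evaluating from -3 to 3: ∫_{-3}^{3} (-s**2 - s + 4) sin(pi*s/3) ds = (-24/pi + 54/pi**3) - (-6/pi + 54/pi**3) = -18/pi.
Hence b_1 = (1/3)·(-18/pi) = -6/pi.

-6/pi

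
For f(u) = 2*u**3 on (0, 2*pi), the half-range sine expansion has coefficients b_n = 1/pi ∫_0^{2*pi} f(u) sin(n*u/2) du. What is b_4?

3 - 8*pi**2

b_4 = 1/pi ∫_0^{2*pi} (2*u**3) sin(2*u) du.
Integrating by parts three times (tabular method), an antiderivative of (2*u**3) sin(2*u) is -u**3*cos(2*u) + 3*u**2*sin(2*u)/2 + 3*u*cos(2*u)/2 - 3*sin(2*u)/4; evaluating from 0 to 2*pi: ∫_{0}^{2*pi} (2*u**3) sin(2*u) du = (pi*(3 - 8*pi**2)) - (0) = pi*(3 - 8*pi**2).
Hence b_4 = (1/pi)·(pi*(3 - 8*pi**2)) = 3 - 8*pi**2.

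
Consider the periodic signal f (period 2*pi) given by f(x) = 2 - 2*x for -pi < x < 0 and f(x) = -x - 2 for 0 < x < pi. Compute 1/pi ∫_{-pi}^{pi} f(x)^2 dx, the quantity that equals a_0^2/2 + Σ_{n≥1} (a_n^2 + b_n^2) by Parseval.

8 + 5*pi**2/3 + 6*pi

1/pi ∫_{-pi}^{pi} f(x)^2 dx = 1/pi · (pi*(24 + 5*pi**2 + 18*pi)/3) = 8 + 5*pi**2/3 + 6*pi.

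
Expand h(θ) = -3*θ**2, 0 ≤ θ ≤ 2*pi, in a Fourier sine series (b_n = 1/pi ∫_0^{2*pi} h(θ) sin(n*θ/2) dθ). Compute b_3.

-8*pi + 32/(9*pi)

b_3 = 1/pi ∫_0^{2*pi} (-3*θ**2) sin(3*θ/2) dθ.
Integrating by parts twice (tabular method), an antiderivative of (-3*θ**2) sin(3*θ/2) is 2*θ**2*cos(3*θ/2) - 8*θ*sin(3*θ/2)/3 - 16*cos(3*θ/2)/9; evaluating from 0 to 2*pi: ∫_{0}^{2*pi} (-3*θ**2) sin(3*θ/2) dθ = (16/9 - 8*pi**2) - (-16/9) = 32/9 - 8*pi**2.
Hence b_3 = (1/pi)·(32/9 - 8*pi**2) = -8*pi + 32/(9*pi).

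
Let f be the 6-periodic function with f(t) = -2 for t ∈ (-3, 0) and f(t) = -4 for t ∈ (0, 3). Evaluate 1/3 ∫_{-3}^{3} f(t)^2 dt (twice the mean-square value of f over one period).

20

1/3 ∫_{-3}^{3} f(t)^2 dt = 1/3 · (60) = 20.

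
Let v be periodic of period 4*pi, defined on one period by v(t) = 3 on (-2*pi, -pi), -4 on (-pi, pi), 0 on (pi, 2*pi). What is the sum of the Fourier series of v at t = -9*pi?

t = -9*pi differs from t = -pi by -2 full period(s), and the series is 4*pi-periodic.
At t = -pi the one-sided limits are v(-pi^-) = 3 and v(-pi^+) = -4.
By Dirichlet's theorem the series converges to their average, [(3) + (-4)]/2 = -1/2.

-1/2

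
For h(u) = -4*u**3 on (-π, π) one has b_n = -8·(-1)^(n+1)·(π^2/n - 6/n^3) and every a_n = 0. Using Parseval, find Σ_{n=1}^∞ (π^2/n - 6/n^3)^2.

Parseval: Σ b_n^2 = (1/π) ∫_{-π}^{π} h(u)^2 du = 32*pi**6/7.
b_n^2 = 64·(π^2/n - 6/n^3)^2, so the sum equals (32*pi**6/7)/64 = pi**6/14.

pi**6/14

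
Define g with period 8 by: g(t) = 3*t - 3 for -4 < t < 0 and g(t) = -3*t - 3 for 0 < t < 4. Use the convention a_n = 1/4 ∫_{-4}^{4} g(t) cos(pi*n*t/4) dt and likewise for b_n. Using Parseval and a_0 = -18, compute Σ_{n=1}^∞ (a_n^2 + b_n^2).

Parseval: a_0^2/2 + Σ_{n≥1} (a_n^2+b_n^2) = 1/4 ∫_{-4}^{4} g(t)^2 dt = 186.
Subtract a_0^2/2 = 162: Σ (a_n^2+b_n^2) = 24.

24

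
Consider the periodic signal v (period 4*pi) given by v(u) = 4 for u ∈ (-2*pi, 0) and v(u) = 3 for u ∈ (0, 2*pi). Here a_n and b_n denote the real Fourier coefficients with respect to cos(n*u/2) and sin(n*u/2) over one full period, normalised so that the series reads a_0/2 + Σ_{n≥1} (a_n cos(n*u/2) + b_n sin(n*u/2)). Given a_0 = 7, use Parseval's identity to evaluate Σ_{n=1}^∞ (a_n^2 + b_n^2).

1/2

Parseval: a_0^2/2 + Σ_{n≥1} (a_n^2+b_n^2) = (1/(2*pi)) ∫_{-2*pi}^{2*pi} v(u)^2 du = 25.
Subtract a_0^2/2 = 49/2: Σ (a_n^2+b_n^2) = 1/2.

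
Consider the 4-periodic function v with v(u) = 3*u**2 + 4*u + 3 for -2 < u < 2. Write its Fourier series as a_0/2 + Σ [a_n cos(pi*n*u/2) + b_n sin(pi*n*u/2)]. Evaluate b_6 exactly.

-8/(3*pi)

b_6 = 1/2 ∫_{-2}^{2} v(u) sin(3*pi*u) du.
Integrating by parts twice (tabular method), an antiderivative of (3*u**2 + 4*u + 3) sin(3*pi*u) is -u**2*cos(3*pi*u)/pi + 2*u*sin(3*pi*u)/(3*pi**2) - 4*u*cos(3*pi*u)/(3*pi) + 4*sin(3*pi*u)/(9*pi**2) - cos(3*pi*u)/pi + 2*cos(3*pi*u)/(9*pi**3); evaluating from -2 to 2: ∫_{-2}^{2} (3*u**2 + 4*u + 3) sin(3*pi*u) du = ((2 - 69*pi**2)/(9*pi**3)) - ((2 - 21*pi**2)/(9*pi**3)) = -16/(3*pi).
Hence b_6 = (1/2)·(-16/(3*pi)) = -8/(3*pi).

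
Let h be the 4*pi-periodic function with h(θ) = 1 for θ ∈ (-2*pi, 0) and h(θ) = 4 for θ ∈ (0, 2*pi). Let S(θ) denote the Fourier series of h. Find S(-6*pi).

5/2

θ = -6*pi differs from θ = -2*pi by -1 full period(s), and the series is 4*pi-periodic.
At θ = -2*pi the one-sided limits are h(-2*pi^-) = 4 and h(-2*pi^+) = 1.
By Dirichlet's theorem the series converges to their average, [(4) + (1)]/2 = 5/2.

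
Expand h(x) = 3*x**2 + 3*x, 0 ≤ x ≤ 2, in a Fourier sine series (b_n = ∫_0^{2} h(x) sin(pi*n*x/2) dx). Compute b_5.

b_5 = ∫_0^{2} (3*x**2 + 3*x) sin(5*pi*x/2) dx.
Integrating by parts twice (tabular method), an antiderivative of (3*x**2 + 3*x) sin(5*pi*x/2) is -6*x**2*cos(5*pi*x/2)/(5*pi) + 24*x*sin(5*pi*x/2)/(25*pi**2) - 6*x*cos(5*pi*x/2)/(5*pi) + 12*sin(5*pi*x/2)/(25*pi**2) + 48*cos(5*pi*x/2)/(125*pi**3); evaluating from 0 to 2: ∫_{0}^{2} (3*x**2 + 3*x) sin(5*pi*x/2) dx = (12*(-4 + 75*pi**2)/(125*pi**3)) - (48/(125*pi**3)) = 12*(-8 + 75*pi**2)/(125*pi**3).
Hence b_5 = 12*(-8 + 75*pi**2)/(125*pi**3).

12*(-8 + 75*pi**2)/(125*pi**3)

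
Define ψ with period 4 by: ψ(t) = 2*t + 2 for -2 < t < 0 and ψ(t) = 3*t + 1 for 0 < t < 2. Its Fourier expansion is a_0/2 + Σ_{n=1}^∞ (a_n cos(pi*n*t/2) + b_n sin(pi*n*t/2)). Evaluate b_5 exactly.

8/(5*pi)

b_5 = 1/2 ∫_{-2}^{2} ψ(t) sin(5*pi*t/2) dt.
Split the integral at the breakpoints.
Integrating by parts (boundary term plus one more integral), an antiderivative of (2*t + 2) sin(5*pi*t/2) is -4*t*cos(5*pi*t/2)/(5*pi) + 8*sin(5*pi*t/2)/(25*pi**2) - 4*cos(5*pi*t/2)/(5*pi); evaluating from -2 to 0: ∫_{-2}^{0} (2*t + 2) sin(5*pi*t/2) dt = (-4/(5*pi)) - (-4/(5*pi)) = 0.
Integrating by parts (boundary term plus one more integral), an antiderivative of (3*t + 1) sin(5*pi*t/2) is -6*t*cos(5*pi*t/2)/(5*pi) + 12*sin(5*pi*t/2)/(25*pi**2) - 2*cos(5*pi*t/2)/(5*pi); evaluating from 0 to 2: ∫_{0}^{2} (3*t + 1) sin(5*pi*t/2) dt = (14/(5*pi)) - (-2/(5*pi)) = 16/(5*pi).
Summing the pieces and multiplying by (1/2) gives b_5 = 8/(5*pi).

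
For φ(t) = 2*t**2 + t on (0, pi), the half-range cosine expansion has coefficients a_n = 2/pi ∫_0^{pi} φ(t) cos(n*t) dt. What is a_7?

4*(-2*pi - 1)/(49*pi)

a_7 = 2/pi ∫_0^{pi} (2*t**2 + t) cos(7*t) dt.
Integrating by parts twice (tabular method), an antiderivative of (2*t**2 + t) cos(7*t) is 2*t**2*sin(7*t)/7 + t*sin(7*t)/7 + 4*t*cos(7*t)/49 - 4*sin(7*t)/343 + cos(7*t)/49; evaluating from 0 to pi: ∫_{0}^{pi} (2*t**2 + t) cos(7*t) dt = (-4*pi/49 - 1/49) - (1/49) = -4*pi/49 - 2/49.
Hence a_7 = (2/pi)·(-4*pi/49 - 2/49) = 4*(-2*pi - 1)/(49*pi).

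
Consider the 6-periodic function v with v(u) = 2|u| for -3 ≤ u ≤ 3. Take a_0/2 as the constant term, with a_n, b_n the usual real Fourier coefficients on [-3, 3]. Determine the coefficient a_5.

a_5 = 1/3 ∫_{-3}^{3} v(u) cos(5*pi*u/3) du.
v is even and cos(5*pi*u/3) is even, so the integrand is even and a_5 = 2/3 ∫_0^{3} v(u) cos(5*pi*u/3) du.
Integrating by parts (boundary term plus one more integral), an antiderivative of (2*u) cos(5*pi*u/3) is 6*u*sin(5*pi*u/3)/(5*pi) + 18*cos(5*pi*u/3)/(25*pi**2); evaluating from 0 to 3: ∫_{0}^{3} (2*u) cos(5*pi*u/3) du = (-18/(25*pi**2)) - (18/(25*pi**2)) = -36/(25*pi**2).
Hence a_5 = (2/3)·(-36/(25*pi**2)) = -24/(25*pi**2).

-24/(25*pi**2)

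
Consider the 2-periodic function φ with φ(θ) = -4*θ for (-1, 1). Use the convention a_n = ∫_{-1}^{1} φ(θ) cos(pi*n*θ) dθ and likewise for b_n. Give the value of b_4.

2/pi

b_4 = ∫_{-1}^{1} φ(θ) sin(4*pi*θ) dθ.
φ is odd and sin(4*pi*θ) is odd, so the integrand is even and b_4 = 2 ∫_0^{1} φ(θ) sin(4*pi*θ) dθ.
Integrating by parts (boundary term plus one more integral), an antiderivative of (-4*θ) sin(4*pi*θ) is θ*cos(4*pi*θ)/pi - sin(4*pi*θ)/(4*pi**2); evaluating from 0 to 1: ∫_{0}^{1} (-4*θ) sin(4*pi*θ) dθ = (1/pi) - (0) = 1/pi.
Hence b_4 = 2·(1/pi) = 2/pi.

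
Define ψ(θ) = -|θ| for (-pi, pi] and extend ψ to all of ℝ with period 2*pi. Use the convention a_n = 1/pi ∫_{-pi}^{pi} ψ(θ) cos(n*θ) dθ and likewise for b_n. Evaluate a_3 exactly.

a_3 = 1/pi ∫_{-pi}^{pi} ψ(θ) cos(3*θ) dθ.
ψ is even and cos(3*θ) is even, so the integrand is even and a_3 = 2/pi ∫_0^{pi} ψ(θ) cos(3*θ) dθ.
Integrating by parts (boundary term plus one more integral), an antiderivative of (-θ) cos(3*θ) is -θ*sin(3*θ)/3 - cos(3*θ)/9; evaluating from 0 to pi: ∫_{0}^{pi} (-θ) cos(3*θ) dθ = (1/9) - (-1/9) = 2/9.
Hence a_3 = (2/pi)·(2/9) = 4/(9*pi).

4/(9*pi)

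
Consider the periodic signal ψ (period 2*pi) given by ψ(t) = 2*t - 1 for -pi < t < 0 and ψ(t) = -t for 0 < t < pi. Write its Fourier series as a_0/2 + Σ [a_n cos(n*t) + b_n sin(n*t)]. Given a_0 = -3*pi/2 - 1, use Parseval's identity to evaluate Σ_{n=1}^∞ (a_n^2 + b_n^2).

Parseval: a_0^2/2 + Σ_{n≥1} (a_n^2+b_n^2) = 1/pi ∫_{-pi}^{pi} ψ(t)^2 dt = 1 + 2*pi + 5*pi**2/3.
Subtract a_0^2/2 = (2 + 3*pi)**2/8: Σ (a_n^2+b_n^2) = 1/2 + pi/2 + 13*pi**2/24.

1/2 + pi/2 + 13*pi**2/24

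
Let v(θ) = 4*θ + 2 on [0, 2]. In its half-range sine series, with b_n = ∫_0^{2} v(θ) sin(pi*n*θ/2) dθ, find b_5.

24/(5*pi)

b_5 = ∫_0^{2} (4*θ + 2) sin(5*pi*θ/2) dθ.
Integrating by parts (boundary term plus one more integral), an antiderivative of (4*θ + 2) sin(5*pi*θ/2) is -8*θ*cos(5*pi*θ/2)/(5*pi) + 16*sin(5*pi*θ/2)/(25*pi**2) - 4*cos(5*pi*θ/2)/(5*pi); evaluating from 0 to 2: ∫_{0}^{2} (4*θ + 2) sin(5*pi*θ/2) dθ = (4/pi) - (-4/(5*pi)) = 24/(5*pi).
Hence b_5 = 24/(5*pi).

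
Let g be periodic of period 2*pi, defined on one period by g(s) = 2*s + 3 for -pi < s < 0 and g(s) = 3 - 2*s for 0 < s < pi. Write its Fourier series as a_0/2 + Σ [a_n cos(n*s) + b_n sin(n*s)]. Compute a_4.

a_4 = 1/pi ∫_{-pi}^{pi} g(s) cos(4*s) ds.
g is even and cos(4*s) is even, so the integrand is even and a_4 = 2/pi ∫_0^{pi} g(s) cos(4*s) ds.
Integrating by parts (boundary term plus one more integral), an antiderivative of (3 - 2*s) cos(4*s) is -s*sin(4*s)/2 + 3*sin(4*s)/4 - cos(4*s)/8; evaluating from 0 to pi: ∫_{0}^{pi} (3 - 2*s) cos(4*s) ds = (-1/8) - (-1/8) = 0.
Hence a_4 = (2/pi)·(0) = 0.

0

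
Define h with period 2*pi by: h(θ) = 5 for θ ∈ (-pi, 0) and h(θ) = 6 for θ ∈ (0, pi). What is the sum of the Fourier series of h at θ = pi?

θ = pi differs from θ = -pi by 1 full period(s), and the series is 2*pi-periodic.
At θ = -pi the one-sided limits are h(-pi^-) = 6 and h(-pi^+) = 5.
By Dirichlet's theorem the series converges to their average, [(6) + (5)]/2 = 11/2.

11/2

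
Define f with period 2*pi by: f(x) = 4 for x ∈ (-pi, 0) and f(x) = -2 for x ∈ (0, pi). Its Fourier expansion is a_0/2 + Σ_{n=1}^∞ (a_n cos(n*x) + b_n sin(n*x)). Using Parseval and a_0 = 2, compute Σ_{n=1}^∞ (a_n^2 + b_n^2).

Parseval: a_0^2/2 + Σ_{n≥1} (a_n^2+b_n^2) = 1/pi ∫_{-pi}^{pi} f(x)^2 dx = 20.
Subtract a_0^2/2 = 2: Σ (a_n^2+b_n^2) = 18.

18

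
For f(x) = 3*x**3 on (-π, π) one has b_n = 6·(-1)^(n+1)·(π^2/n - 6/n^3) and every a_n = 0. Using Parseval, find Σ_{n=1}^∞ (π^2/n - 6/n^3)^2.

pi**6/14

Parseval: Σ b_n^2 = (1/π) ∫_{-π}^{π} f(x)^2 dx = 18*pi**6/7.
b_n^2 = 36·(π^2/n - 6/n^3)^2, so the sum equals (18*pi**6/7)/36 = pi**6/14.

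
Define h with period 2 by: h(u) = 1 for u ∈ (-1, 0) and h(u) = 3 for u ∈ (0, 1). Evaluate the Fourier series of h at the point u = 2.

u = 2 differs from u = 0 by 1 full period(s), and the series is 2-periodic.
At u = 0 the one-sided limits are h(0^-) = 1 and h(0^+) = 3.
By Dirichlet's theorem the series converges to their average, [(1) + (3)]/2 = 2.

2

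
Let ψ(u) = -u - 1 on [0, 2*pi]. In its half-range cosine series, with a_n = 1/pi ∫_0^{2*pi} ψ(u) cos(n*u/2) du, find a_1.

8/pi

a_1 = 1/pi ∫_0^{2*pi} (-u - 1) cos(u/2) du.
Integrating by parts (boundary term plus one more integral), an antiderivative of (-u - 1) cos(u/2) is -2*u*sin(u/2) - 2*sin(u/2) - 4*cos(u/2); evaluating from 0 to 2*pi: ∫_{0}^{2*pi} (-u - 1) cos(u/2) du = (4) - (-4) = 8.
Hence a_1 = (1/pi)·(8) = 8/pi.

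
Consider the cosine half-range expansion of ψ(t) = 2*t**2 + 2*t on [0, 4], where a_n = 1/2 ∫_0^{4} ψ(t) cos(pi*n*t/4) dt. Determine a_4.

8/pi**2

a_4 = 1/2 ∫_0^{4} (2*t**2 + 2*t) cos(pi*t) dt.
Integrating by parts twice (tabular method), an antiderivative of (2*t**2 + 2*t) cos(pi*t) is 2*t**2*sin(pi*t)/pi + 2*t*sin(pi*t)/pi + 4*t*cos(pi*t)/pi**2 - 4*sin(pi*t)/pi**3 + 2*cos(pi*t)/pi**2; evaluating from 0 to 4: ∫_{0}^{4} (2*t**2 + 2*t) cos(pi*t) dt = (18/pi**2) - (2/pi**2) = 16/pi**2.
Hence a_4 = (1/2)·(16/pi**2) = 8/pi**2.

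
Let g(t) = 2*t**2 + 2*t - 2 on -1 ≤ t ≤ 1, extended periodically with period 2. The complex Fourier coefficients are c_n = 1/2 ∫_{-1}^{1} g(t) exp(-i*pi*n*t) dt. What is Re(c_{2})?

Since g is real-valued, Re(c_{2}) = 1/2 ∫_{-1}^{1} g(t) cos(2*pi*t) dt = a_{2}/2.
Integrating by parts twice (tabular method), an antiderivative of (2*t**2 + 2*t - 2) cos(2*pi*t) is t**2*sin(2*pi*t)/pi + t*sin(2*pi*t)/pi + t*cos(2*pi*t)/pi**2 - sin(2*pi*t)/pi - sin(2*pi*t)/(2*pi**3) + cos(2*pi*t)/(2*pi**2); evaluating from -1 to 1: ∫_{-1}^{1} (2*t**2 + 2*t - 2) cos(2*pi*t) dt = (3/(2*pi**2)) - (-1/(2*pi**2)) = 2/pi**2.
Hence Re(c_{2}) = (1/2)·(2/pi**2) = pi**(-2).

pi**(-2)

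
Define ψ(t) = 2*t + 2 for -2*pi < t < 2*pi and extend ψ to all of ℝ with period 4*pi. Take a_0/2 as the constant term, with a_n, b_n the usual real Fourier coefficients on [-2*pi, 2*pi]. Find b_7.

8/7

b_7 = (1/(2*pi)) ∫_{-2*pi}^{2*pi} ψ(t) sin(7*t/2) dt.
Integrating by parts (boundary term plus one more integral), an antiderivative of (2*t + 2) sin(7*t/2) is -4*t*cos(7*t/2)/7 + 8*sin(7*t/2)/49 - 4*cos(7*t/2)/7; evaluating from -2*pi to 2*pi: ∫_{-2*pi}^{2*pi} (2*t + 2) sin(7*t/2) dt = (4/7 + 8*pi/7) - (4/7 - 8*pi/7) = 16*pi/7.
Hence b_7 = (1/(2*pi))·(16*pi/7) = 8/7.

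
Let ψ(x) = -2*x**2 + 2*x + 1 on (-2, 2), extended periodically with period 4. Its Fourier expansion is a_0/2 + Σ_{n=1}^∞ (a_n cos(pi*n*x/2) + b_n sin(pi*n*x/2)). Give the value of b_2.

-4/pi

b_2 = 1/2 ∫_{-2}^{2} ψ(x) sin(pi*x) dx.
Integrating by parts twice (tabular method), an antiderivative of (-2*x**2 + 2*x + 1) sin(pi*x) is 2*x**2*cos(pi*x)/pi - 4*x*sin(pi*x)/pi**2 - 2*x*cos(pi*x)/pi + 2*sin(pi*x)/pi**2 - cos(pi*x)/pi - 4*cos(pi*x)/pi**3; evaluating from -2 to 2: ∫_{-2}^{2} (-2*x**2 + 2*x + 1) sin(pi*x) dx = (-4/pi**3 + 3/pi) - (-4/pi**3 + 11/pi) = -8/pi.
Hence b_2 = (1/2)·(-8/pi) = -4/pi.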